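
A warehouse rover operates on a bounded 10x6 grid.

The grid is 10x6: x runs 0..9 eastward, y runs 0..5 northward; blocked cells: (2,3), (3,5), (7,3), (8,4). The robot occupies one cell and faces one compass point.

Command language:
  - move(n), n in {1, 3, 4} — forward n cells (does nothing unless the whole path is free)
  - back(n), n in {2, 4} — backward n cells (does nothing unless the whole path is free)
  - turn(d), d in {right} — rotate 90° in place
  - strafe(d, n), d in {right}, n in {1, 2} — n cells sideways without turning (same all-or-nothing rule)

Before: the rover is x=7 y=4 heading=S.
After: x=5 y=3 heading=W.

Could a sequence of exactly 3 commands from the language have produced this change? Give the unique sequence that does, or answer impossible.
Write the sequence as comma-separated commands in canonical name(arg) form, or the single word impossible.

strafe(right, 2), move(1), turn(right)

key: running turn(right) before strafe(right, 2) would end elsewhere — order is forced
initial: x=7 y=4 heading=S
[1] after strafe(right, 2): x=5 y=4 heading=S
[2] after move(1): x=5 y=3 heading=S
[3] after turn(right): x=5 y=3 heading=W
uniquely the one of 512 3-step routes that fits.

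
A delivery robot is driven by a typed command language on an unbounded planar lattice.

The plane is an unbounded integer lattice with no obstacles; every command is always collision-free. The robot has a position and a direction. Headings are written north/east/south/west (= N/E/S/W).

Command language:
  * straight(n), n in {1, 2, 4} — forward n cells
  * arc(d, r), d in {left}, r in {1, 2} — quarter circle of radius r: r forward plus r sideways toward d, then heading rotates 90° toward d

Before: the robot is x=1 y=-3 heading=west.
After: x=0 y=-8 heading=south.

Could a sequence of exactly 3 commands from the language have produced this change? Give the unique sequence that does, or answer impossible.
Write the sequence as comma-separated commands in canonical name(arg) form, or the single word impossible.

arc(left, 1), straight(2), straight(2)

key: running straight(2) before arc(left, 1) would end elsewhere — order is forced
t0: x=1 y=-3 heading=west
step 1 (arc(left, 1)): x=0 y=-4 heading=south
step 2 (straight(2)): x=0 y=-6 heading=south
step 3 (straight(2)): x=0 y=-8 heading=south
uniquely the one of 125 3-step routes that fits.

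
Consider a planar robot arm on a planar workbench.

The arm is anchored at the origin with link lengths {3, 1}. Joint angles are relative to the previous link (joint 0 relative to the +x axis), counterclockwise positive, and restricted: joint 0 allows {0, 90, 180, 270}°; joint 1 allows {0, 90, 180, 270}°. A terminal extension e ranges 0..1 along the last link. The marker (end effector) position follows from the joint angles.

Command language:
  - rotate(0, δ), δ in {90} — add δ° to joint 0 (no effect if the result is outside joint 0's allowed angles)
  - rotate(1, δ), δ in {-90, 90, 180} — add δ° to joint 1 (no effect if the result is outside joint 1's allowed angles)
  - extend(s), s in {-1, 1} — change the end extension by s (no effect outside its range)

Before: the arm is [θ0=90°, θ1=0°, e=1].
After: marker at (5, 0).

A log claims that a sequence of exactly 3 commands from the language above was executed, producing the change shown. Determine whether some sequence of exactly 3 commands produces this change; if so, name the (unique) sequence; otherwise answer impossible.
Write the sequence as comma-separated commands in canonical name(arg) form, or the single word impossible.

t0: [θ0=90°, θ1=0°, e=1]
1. rotate(0, 90) → [θ0=180°, θ1=0°, e=1]
2. rotate(0, 90) → [θ0=270°, θ1=0°, e=1]
3. rotate(0, 90) → [θ0=0°, θ1=0°, e=1]
uniquely the one of 216 3-step routes that fits.

rotate(0, 90), rotate(0, 90), rotate(0, 90)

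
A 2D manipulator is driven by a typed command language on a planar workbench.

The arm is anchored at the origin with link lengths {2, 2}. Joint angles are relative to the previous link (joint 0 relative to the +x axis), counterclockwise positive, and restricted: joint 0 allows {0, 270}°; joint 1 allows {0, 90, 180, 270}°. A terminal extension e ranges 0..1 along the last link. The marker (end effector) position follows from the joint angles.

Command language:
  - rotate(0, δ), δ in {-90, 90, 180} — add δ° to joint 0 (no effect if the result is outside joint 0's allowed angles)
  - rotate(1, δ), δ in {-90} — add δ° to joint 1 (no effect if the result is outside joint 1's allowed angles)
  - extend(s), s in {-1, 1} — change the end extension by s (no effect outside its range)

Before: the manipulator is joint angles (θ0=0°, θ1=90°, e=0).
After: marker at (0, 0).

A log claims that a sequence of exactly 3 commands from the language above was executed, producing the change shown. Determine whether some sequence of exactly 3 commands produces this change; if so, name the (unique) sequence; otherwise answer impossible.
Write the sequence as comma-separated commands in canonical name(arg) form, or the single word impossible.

rotate(1, -90), rotate(1, -90), rotate(1, -90)

start: joint angles (θ0=0°, θ1=90°, e=0)
1. rotate(1, -90) → joint angles (θ0=0°, θ1=0°, e=0)
2. rotate(1, -90) → joint angles (θ0=0°, θ1=270°, e=0)
3. rotate(1, -90) → joint angles (θ0=0°, θ1=180°, e=0)
all 216 alternatives checked — unique.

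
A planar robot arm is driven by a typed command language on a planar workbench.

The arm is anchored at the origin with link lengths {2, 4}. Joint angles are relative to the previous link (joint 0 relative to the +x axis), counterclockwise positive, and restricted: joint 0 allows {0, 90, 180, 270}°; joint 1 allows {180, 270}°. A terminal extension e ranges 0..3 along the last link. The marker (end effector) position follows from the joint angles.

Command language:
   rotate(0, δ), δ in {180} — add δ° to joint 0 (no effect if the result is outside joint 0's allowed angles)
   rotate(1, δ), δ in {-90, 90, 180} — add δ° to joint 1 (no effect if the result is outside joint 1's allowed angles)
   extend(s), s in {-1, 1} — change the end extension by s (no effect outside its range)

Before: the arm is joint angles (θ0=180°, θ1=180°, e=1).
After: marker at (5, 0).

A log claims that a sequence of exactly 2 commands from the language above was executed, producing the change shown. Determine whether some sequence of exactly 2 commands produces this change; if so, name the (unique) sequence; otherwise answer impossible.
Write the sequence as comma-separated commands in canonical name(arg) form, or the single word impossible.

extend(1), extend(1)

t0: joint angles (θ0=180°, θ1=180°, e=1)
step 1 (extend(1)): joint angles (θ0=180°, θ1=180°, e=2)
step 2 (extend(1)): joint angles (θ0=180°, θ1=180°, e=3)
uniquely the one of 36 2-step routes that fits.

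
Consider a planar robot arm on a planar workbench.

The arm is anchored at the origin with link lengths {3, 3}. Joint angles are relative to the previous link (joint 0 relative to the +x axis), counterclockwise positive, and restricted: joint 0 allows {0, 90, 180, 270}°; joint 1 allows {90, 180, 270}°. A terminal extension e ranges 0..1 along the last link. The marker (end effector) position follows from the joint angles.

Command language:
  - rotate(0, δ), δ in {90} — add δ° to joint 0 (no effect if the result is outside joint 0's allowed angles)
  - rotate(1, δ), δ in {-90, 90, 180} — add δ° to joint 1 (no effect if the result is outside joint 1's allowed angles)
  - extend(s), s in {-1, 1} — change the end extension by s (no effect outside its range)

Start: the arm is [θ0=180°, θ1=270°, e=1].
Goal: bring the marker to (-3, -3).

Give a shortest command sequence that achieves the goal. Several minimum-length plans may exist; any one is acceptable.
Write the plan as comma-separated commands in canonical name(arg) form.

begin: [θ0=180°, θ1=270°, e=1]
[1] after rotate(1, 180): [θ0=180°, θ1=90°, e=1]
[2] after extend(-1): [θ0=180°, θ1=90°, e=0]
nothing shorter than 2 reaches the goal.

rotate(1, 180), extend(-1)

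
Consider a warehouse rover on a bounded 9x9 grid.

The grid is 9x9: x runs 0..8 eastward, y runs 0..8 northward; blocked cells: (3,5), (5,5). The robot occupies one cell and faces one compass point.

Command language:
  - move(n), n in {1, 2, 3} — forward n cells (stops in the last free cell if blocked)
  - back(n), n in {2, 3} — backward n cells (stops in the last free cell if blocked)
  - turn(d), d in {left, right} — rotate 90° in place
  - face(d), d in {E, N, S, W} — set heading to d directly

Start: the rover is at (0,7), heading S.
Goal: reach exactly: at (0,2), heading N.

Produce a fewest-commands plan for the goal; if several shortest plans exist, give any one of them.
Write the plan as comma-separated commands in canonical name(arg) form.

from: at (0,7), heading S
step 1 (move(3)): at (0,4), heading S
step 2 (move(2)): at (0,2), heading S
step 3 (face(N)): at (0,2), heading N
nothing shorter than 3 reaches the goal.

move(3), move(2), face(N)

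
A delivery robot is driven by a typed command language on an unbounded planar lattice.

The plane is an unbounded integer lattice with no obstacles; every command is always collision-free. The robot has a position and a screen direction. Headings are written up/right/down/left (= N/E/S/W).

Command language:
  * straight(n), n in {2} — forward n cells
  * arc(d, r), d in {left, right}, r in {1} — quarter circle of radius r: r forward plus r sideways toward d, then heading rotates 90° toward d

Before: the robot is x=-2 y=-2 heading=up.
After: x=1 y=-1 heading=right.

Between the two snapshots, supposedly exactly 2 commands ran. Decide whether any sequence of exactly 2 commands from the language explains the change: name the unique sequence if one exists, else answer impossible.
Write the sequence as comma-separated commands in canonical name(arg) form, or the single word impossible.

arc(right, 1), straight(2)

key: cell and facing (now E) both changed — the 2 commands mix motion and turning
t0: x=-2 y=-2 heading=up
1. arc(right, 1) → x=-1 y=-1 heading=right
2. straight(2) → x=1 y=-1 heading=right
no rival 2-sequence matches.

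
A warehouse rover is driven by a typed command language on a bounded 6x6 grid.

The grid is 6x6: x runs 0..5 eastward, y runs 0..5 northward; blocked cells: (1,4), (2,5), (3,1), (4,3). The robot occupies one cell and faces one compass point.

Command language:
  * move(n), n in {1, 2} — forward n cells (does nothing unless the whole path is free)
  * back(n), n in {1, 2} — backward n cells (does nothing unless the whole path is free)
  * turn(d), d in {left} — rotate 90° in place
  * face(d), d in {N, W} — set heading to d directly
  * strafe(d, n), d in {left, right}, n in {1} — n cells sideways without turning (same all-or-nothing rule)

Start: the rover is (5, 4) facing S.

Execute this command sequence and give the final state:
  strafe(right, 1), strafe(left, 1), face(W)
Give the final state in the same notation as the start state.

initial: (5, 4) facing S
t=1 strafe(right, 1) ⇒ (4, 4) facing S
t=2 strafe(left, 1) ⇒ (5, 4) facing S
t=3 face(W) ⇒ (5, 4) facing W

(5, 4) facing W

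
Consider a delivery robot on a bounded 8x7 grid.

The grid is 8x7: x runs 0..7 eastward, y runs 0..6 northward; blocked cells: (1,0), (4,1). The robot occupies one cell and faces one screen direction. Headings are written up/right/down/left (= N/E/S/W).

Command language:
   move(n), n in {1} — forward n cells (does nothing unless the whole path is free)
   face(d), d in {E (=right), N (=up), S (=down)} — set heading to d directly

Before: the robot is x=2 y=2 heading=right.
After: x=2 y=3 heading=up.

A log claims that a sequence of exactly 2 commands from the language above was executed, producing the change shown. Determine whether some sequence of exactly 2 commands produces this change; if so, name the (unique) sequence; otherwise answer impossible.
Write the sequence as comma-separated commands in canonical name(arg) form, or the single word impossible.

key: cell and facing (now N) both changed — the 2 commands mix motion and turning
initial: x=2 y=2 heading=right
step 1 (face(N)): x=2 y=2 heading=up
step 2 (move(1)): x=2 y=3 heading=up
no other 2-command option fits: unique.

face(N), move(1)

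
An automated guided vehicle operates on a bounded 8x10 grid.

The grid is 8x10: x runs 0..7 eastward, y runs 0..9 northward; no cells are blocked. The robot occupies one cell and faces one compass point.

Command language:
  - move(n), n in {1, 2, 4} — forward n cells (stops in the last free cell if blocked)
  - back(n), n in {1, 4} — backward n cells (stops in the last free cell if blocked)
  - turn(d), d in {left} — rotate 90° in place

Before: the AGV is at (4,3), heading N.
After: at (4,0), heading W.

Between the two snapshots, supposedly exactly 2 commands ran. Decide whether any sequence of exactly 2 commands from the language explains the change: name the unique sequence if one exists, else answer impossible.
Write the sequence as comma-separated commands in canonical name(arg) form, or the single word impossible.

key: cell and facing (now W) both changed — the 2 commands mix motion and turning
begin: at (4,3), heading N
[1] after back(4): at (4,0), heading N
[2] after turn(left): at (4,0), heading W
all 36 alternatives checked — unique.

back(4), turn(left)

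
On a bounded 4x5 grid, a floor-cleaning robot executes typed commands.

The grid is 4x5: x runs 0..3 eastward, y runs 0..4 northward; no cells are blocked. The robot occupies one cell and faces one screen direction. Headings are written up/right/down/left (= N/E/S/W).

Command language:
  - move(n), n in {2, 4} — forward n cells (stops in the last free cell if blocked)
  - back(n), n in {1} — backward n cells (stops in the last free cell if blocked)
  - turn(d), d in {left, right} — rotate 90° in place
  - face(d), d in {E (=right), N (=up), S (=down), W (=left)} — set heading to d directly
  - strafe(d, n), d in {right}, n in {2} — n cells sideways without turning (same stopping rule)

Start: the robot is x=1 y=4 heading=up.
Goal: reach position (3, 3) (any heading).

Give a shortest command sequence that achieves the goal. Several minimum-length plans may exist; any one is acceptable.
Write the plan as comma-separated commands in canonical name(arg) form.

t0: x=1 y=4 heading=up
t=1 strafe(right, 2) ⇒ x=3 y=4 heading=up
t=2 back(1) ⇒ x=3 y=3 heading=up
no 1-step plan works, so 2 is optimal.

strafe(right, 2), back(1)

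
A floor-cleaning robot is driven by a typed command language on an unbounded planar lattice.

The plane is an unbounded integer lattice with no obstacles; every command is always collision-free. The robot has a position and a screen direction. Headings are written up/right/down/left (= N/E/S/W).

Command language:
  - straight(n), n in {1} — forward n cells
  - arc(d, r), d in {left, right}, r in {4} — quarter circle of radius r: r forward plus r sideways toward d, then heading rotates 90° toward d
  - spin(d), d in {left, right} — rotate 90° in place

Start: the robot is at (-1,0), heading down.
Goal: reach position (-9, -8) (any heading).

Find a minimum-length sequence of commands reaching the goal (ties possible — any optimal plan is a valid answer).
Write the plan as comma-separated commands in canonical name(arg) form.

t0: at (-1,0), heading down
1. arc(right, 4) → at (-5,-4), heading left
2. arc(left, 4) → at (-9,-8), heading down
no 1-step plan works, so 2 is optimal.

arc(right, 4), arc(left, 4)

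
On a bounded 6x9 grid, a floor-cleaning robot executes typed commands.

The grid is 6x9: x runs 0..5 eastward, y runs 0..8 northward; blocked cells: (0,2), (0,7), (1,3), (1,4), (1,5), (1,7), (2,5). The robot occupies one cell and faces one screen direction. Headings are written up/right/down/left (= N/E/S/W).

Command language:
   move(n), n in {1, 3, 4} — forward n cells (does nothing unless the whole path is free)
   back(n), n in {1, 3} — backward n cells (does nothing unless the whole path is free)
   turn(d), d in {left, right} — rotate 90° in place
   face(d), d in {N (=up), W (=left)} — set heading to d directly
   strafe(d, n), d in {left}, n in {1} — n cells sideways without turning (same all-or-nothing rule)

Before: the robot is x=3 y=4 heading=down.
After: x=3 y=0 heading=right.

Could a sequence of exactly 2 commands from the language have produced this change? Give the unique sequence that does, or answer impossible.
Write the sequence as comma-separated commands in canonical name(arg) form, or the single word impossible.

move(4), turn(left)

key: cell and facing (now E) both changed — the 2 commands mix motion and turning
begin: x=3 y=4 heading=down
[1] after move(4): x=3 y=0 heading=down
[2] after turn(left): x=3 y=0 heading=right
no rival 2-sequence matches.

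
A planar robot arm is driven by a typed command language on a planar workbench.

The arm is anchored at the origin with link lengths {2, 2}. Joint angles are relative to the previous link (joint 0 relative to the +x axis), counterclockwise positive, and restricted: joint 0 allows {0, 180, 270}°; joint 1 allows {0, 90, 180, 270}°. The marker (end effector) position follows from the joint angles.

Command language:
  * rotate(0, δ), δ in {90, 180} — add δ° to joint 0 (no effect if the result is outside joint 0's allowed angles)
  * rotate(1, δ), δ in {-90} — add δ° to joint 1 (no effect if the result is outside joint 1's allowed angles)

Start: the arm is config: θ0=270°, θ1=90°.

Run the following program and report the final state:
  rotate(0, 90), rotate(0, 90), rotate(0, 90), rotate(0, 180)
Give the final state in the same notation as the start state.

config: θ0=180°, θ1=90°

begin: config: θ0=270°, θ1=90°
1. rotate(0, 90) → config: θ0=0°, θ1=90°
2. rotate(0, 90) → config: θ0=0°, θ1=90°
3. rotate(0, 90) → config: θ0=0°, θ1=90°
4. rotate(0, 180) → config: θ0=180°, θ1=90°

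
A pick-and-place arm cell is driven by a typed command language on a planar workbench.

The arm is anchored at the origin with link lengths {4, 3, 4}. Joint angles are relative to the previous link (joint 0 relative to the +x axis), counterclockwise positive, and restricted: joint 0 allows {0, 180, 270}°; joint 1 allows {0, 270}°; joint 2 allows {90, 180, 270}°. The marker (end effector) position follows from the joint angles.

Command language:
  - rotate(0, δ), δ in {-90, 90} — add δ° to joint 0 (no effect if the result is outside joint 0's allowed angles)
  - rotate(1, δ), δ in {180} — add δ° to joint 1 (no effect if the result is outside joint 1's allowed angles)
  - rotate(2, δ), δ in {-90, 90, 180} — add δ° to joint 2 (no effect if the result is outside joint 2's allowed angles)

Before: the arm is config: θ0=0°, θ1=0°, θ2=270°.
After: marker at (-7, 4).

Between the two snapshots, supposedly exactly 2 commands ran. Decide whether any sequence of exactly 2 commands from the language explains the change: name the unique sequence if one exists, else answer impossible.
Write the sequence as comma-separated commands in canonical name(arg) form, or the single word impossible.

from: config: θ0=0°, θ1=0°, θ2=270°
t=1 rotate(0, -90) ⇒ config: θ0=270°, θ1=0°, θ2=270°
t=2 rotate(0, -90) ⇒ config: θ0=180°, θ1=0°, θ2=270°
uniquely the one of 36 2-step routes that fits.

rotate(0, -90), rotate(0, -90)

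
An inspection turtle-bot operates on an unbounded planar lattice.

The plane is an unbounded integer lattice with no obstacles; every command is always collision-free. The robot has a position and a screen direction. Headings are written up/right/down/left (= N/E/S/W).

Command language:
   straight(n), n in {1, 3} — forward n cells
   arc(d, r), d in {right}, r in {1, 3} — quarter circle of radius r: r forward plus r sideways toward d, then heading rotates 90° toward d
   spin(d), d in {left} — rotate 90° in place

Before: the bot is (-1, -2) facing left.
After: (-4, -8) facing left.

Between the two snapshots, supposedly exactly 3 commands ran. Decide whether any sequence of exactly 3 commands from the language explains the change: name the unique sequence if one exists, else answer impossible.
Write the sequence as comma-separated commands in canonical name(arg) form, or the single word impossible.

spin(left), straight(3), arc(right, 3)

key: still facing W at the end — net rotation zero over 3 steps
begin: (-1, -2) facing left
step 1 (spin(left)): (-1, -2) facing down
step 2 (straight(3)): (-1, -5) facing down
step 3 (arc(right, 3)): (-4, -8) facing left
all 125 alternatives checked — unique.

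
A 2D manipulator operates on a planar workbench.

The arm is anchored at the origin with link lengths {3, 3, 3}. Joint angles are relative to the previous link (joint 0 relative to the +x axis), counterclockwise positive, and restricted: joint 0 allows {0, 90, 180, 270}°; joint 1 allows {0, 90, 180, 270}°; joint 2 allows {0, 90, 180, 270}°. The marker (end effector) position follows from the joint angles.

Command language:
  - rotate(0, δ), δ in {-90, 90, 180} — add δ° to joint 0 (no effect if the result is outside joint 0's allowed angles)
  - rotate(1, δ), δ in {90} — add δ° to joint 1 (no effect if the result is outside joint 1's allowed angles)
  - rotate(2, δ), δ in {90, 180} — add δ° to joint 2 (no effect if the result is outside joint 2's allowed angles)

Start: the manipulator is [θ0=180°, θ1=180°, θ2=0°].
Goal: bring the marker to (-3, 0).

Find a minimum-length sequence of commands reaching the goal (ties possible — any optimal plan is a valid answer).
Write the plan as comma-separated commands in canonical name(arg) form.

start: [θ0=180°, θ1=180°, θ2=0°]
t=1 rotate(2, 180) ⇒ [θ0=180°, θ1=180°, θ2=180°]
minimal: 1 command(s), checked below 1.

rotate(2, 180)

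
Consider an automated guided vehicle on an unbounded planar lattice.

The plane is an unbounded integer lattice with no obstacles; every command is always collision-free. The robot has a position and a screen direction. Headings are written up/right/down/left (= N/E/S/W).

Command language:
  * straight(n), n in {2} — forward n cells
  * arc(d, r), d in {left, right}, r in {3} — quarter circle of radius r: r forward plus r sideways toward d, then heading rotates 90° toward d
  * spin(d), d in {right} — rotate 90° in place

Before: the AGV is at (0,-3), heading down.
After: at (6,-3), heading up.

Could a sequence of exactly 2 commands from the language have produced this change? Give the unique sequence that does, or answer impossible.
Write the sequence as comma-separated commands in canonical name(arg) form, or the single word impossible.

key: cell and facing (now N) both changed — the 2 commands mix motion and turning
start: at (0,-3), heading down
1. arc(left, 3) → at (3,-6), heading right
2. arc(left, 3) → at (6,-3), heading up
all 16 alternatives checked — unique.

arc(left, 3), arc(left, 3)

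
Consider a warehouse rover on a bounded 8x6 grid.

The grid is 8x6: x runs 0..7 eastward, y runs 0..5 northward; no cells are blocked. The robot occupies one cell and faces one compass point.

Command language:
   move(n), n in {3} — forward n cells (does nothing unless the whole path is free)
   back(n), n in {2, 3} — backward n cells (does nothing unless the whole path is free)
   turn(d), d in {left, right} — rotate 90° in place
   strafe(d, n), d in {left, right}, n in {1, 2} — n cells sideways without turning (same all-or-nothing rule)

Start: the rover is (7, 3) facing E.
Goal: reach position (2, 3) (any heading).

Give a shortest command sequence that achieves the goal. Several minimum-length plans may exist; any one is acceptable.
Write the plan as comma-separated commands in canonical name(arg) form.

back(3), back(2)

initial: (7, 3) facing E
t=1 back(3) ⇒ (4, 3) facing E
t=2 back(2) ⇒ (2, 3) facing E
no 1-step plan works, so 2 is optimal.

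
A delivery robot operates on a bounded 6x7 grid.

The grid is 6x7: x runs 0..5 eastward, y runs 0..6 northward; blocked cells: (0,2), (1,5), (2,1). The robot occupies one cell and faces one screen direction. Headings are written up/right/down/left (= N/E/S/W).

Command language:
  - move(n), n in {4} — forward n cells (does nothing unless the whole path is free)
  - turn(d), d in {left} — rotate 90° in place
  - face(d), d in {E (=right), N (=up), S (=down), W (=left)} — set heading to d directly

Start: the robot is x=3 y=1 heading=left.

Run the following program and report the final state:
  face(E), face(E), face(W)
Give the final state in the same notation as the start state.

begin: x=3 y=1 heading=left
1. face(E) → x=3 y=1 heading=right
2. face(E) → x=3 y=1 heading=right
3. face(W) → x=3 y=1 heading=left

x=3 y=1 heading=left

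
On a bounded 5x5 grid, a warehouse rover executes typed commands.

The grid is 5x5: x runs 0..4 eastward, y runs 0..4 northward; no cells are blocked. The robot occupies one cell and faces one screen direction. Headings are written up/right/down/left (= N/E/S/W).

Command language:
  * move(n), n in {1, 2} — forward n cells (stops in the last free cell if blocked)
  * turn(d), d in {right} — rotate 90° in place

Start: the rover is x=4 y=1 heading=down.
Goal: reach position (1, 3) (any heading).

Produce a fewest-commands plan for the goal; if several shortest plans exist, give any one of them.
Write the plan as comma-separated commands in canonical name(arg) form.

turn(right), move(2), move(1), turn(right), move(2)

start: x=4 y=1 heading=down
step 1 (turn(right)): x=4 y=1 heading=left
step 2 (move(2)): x=2 y=1 heading=left
step 3 (move(1)): x=1 y=1 heading=left
step 4 (turn(right)): x=1 y=1 heading=up
step 5 (move(2)): x=1 y=3 heading=up
shorter routes all fall short; 5 is best.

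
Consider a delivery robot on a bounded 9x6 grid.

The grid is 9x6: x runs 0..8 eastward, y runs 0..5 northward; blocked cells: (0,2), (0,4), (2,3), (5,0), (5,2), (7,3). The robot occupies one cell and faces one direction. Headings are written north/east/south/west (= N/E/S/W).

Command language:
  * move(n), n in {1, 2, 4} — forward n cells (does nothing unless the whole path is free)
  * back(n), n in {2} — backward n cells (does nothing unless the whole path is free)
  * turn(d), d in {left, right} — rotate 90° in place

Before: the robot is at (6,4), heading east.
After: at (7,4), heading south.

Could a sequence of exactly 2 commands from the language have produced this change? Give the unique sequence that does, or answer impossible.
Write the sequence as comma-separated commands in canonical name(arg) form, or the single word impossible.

move(1), turn(right)

key: cell and facing (now S) both changed — the 2 commands mix motion and turning
from: at (6,4), heading east
step 1 (move(1)): at (7,4), heading east
step 2 (turn(right)): at (7,4), heading south
no rival 2-sequence matches.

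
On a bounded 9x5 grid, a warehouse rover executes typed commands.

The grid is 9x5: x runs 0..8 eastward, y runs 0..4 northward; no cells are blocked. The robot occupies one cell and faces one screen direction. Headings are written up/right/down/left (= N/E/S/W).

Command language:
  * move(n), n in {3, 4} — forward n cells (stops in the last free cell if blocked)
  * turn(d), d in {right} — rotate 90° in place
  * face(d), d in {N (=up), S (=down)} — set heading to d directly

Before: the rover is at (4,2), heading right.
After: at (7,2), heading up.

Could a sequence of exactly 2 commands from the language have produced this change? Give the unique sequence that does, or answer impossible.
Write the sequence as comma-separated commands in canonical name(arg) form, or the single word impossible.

key: position moved to (7,2) AND the heading swung to N — translation plus rotation needed
begin: at (4,2), heading right
1. move(3) → at (7,2), heading right
2. face(N) → at (7,2), heading up
no other 2-command option fits: unique.

move(3), face(N)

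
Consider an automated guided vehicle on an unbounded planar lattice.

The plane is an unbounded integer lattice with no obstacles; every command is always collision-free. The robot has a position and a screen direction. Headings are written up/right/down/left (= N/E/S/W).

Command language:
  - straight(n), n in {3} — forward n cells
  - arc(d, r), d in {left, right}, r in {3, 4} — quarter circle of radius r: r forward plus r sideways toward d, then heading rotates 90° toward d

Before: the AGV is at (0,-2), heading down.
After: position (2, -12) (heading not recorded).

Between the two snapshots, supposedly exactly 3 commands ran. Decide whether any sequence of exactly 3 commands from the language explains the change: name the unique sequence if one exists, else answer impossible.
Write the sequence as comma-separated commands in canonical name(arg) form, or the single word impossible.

key: order matters: swapping arc(left, 3) and arc(right, 4) lands elsewhere
from: at (0,-2), heading down
[1] after arc(left, 3): at (3,-5), heading right
[2] after arc(right, 3): at (6,-8), heading down
[3] after arc(right, 4): at (2,-12), heading left
no rival 3-sequence matches.

arc(left, 3), arc(right, 3), arc(right, 4)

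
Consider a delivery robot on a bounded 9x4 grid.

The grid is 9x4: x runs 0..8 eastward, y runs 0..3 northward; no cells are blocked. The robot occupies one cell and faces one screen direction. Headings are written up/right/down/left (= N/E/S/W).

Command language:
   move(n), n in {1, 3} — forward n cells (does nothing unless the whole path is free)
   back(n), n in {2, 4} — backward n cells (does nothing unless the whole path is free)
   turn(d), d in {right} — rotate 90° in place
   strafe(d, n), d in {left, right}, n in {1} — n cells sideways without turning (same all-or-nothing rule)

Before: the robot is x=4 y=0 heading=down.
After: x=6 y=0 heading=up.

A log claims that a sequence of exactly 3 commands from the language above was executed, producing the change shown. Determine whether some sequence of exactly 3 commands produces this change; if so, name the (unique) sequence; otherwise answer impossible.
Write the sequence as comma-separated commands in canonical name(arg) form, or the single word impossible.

key: position moved to (6,0) AND the heading swung to N — translation plus rotation needed
t0: x=4 y=0 heading=down
1. turn(right) → x=4 y=0 heading=left
2. back(2) → x=6 y=0 heading=left
3. turn(right) → x=6 y=0 heading=up
no other 3-command option fits: unique.

turn(right), back(2), turn(right)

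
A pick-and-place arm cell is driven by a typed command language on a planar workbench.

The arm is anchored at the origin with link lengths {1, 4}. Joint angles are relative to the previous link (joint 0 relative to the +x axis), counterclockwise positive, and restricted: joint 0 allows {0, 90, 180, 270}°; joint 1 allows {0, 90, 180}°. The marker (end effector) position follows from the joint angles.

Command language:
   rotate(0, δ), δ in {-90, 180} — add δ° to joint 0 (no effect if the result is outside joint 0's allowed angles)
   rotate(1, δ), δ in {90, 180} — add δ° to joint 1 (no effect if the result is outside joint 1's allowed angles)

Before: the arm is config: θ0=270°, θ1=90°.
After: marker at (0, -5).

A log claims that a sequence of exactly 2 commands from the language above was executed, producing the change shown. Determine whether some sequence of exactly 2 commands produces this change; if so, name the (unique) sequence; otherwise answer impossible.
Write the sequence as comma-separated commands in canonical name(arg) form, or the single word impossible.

key: running rotate(1, 180) before rotate(1, 90) would end elsewhere — order is forced
begin: config: θ0=270°, θ1=90°
t=1 rotate(1, 90) ⇒ config: θ0=270°, θ1=180°
t=2 rotate(1, 180) ⇒ config: θ0=270°, θ1=0°
uniquely the one of 16 2-step routes that fits.

rotate(1, 90), rotate(1, 180)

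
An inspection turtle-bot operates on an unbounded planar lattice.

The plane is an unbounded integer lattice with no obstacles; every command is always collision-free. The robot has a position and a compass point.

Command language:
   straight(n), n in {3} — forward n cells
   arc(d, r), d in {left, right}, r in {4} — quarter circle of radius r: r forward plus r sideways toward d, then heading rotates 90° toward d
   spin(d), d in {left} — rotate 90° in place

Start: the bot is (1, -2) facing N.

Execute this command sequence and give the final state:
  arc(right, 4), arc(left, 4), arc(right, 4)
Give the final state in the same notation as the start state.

initial: (1, -2) facing N
1. arc(right, 4) → (5, 2) facing E
2. arc(left, 4) → (9, 6) facing N
3. arc(right, 4) → (13, 10) facing E

(13, 10) facing E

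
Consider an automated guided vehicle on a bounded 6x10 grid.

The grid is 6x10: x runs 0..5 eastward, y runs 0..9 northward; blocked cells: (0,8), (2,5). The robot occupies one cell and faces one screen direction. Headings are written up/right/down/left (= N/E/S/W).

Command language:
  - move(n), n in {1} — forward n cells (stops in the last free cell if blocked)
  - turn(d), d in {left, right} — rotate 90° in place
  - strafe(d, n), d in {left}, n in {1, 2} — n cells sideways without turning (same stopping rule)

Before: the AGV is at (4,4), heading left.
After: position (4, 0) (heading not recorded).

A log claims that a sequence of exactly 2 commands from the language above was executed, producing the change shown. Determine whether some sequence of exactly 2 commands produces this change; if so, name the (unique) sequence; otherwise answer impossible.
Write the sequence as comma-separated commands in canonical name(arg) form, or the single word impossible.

strafe(left, 2), strafe(left, 2)

start: at (4,4), heading left
[1] after strafe(left, 2): at (4,2), heading left
[2] after strafe(left, 2): at (4,0), heading left
uniquely the one of 25 2-step routes that fits.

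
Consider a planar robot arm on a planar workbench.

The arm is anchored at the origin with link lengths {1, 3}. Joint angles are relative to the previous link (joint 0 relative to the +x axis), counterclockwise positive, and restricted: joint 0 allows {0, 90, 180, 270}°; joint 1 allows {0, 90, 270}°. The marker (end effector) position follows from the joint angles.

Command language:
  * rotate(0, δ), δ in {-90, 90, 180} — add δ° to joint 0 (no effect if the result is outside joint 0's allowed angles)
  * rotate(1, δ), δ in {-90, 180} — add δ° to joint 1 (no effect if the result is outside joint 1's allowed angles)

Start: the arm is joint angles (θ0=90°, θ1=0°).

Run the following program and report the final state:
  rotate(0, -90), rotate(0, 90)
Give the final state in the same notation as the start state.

joint angles (θ0=90°, θ1=0°)

begin: joint angles (θ0=90°, θ1=0°)
t=1 rotate(0, -90) ⇒ joint angles (θ0=0°, θ1=0°)
t=2 rotate(0, 90) ⇒ joint angles (θ0=90°, θ1=0°)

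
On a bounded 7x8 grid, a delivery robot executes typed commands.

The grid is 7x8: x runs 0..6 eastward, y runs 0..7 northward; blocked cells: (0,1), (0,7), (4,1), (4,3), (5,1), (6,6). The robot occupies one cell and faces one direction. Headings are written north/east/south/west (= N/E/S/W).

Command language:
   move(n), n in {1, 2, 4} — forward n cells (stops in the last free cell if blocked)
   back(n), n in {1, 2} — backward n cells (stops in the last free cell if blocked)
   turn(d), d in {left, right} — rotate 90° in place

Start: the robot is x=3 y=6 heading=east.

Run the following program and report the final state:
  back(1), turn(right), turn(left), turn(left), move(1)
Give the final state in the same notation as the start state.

start: x=3 y=6 heading=east
[1] after back(1): x=2 y=6 heading=east
[2] after turn(right): x=2 y=6 heading=south
[3] after turn(left): x=2 y=6 heading=east
[4] after turn(left): x=2 y=6 heading=north
[5] after move(1): x=2 y=7 heading=north

x=2 y=7 heading=north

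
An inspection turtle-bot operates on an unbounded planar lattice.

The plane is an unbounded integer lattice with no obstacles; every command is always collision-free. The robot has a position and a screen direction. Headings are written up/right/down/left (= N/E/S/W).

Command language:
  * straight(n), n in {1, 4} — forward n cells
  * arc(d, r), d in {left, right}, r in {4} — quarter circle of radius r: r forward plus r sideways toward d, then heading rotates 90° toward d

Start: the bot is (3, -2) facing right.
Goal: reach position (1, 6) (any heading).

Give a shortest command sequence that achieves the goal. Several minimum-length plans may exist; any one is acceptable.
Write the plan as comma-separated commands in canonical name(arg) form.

arc(left, 4), arc(left, 4), straight(1), straight(1)

begin: (3, -2) facing right
t=1 arc(left, 4) ⇒ (7, 2) facing up
t=2 arc(left, 4) ⇒ (3, 6) facing left
t=3 straight(1) ⇒ (2, 6) facing left
t=4 straight(1) ⇒ (1, 6) facing left
no 3-step plan works, so 4 is optimal.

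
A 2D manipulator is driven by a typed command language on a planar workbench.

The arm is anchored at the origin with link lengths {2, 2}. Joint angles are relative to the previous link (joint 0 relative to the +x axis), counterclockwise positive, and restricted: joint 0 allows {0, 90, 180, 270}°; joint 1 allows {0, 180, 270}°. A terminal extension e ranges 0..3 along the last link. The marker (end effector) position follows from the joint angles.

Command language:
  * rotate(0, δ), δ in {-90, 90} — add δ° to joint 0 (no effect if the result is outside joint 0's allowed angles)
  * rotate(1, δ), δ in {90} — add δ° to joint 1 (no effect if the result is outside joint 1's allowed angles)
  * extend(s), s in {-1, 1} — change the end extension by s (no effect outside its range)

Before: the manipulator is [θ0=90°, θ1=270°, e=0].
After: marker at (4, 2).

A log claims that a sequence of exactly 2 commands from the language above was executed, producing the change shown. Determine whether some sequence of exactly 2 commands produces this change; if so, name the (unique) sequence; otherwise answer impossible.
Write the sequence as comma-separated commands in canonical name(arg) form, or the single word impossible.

start: [θ0=90°, θ1=270°, e=0]
step 1 (extend(1)): [θ0=90°, θ1=270°, e=1]
step 2 (extend(1)): [θ0=90°, θ1=270°, e=2]
all 25 alternatives checked — unique.

extend(1), extend(1)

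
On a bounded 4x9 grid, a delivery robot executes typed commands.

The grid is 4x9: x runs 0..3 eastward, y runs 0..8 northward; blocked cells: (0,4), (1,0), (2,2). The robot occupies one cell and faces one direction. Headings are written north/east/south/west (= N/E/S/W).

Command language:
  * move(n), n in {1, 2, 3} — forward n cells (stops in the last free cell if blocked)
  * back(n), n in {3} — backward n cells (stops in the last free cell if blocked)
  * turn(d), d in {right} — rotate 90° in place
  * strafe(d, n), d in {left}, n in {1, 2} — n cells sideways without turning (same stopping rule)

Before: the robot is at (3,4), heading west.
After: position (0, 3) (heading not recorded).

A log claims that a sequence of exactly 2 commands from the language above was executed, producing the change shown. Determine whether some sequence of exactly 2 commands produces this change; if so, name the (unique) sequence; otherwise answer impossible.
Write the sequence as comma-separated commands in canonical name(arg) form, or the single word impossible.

strafe(left, 1), move(3)

key: order matters: swapping strafe(left, 1) and move(3) lands elsewhere
begin: at (3,4), heading west
t=1 strafe(left, 1) ⇒ at (3,3), heading west
t=2 move(3) ⇒ at (0,3), heading west
no other 2-command option fits: unique.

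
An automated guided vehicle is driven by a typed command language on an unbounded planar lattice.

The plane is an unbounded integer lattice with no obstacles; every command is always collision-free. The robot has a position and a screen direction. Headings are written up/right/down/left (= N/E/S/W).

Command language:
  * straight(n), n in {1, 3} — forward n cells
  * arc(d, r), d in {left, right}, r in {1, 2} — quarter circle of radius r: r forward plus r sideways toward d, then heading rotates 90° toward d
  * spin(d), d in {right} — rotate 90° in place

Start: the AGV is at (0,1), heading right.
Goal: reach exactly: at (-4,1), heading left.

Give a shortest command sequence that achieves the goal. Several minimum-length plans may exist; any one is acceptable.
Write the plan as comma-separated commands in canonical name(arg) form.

spin(right), spin(right), straight(3), straight(1)

t0: at (0,1), heading right
step 1 (spin(right)): at (0,1), heading down
step 2 (spin(right)): at (0,1), heading left
step 3 (straight(3)): at (-3,1), heading left
step 4 (straight(1)): at (-4,1), heading left
nothing shorter than 4 reaches the goal.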